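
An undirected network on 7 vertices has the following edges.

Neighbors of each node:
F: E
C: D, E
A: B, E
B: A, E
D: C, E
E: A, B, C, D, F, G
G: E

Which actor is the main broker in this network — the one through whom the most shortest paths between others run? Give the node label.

Unnormalized betweenness of each node: A:0, B:0, C:0, D:0, E:13, F:0, G:0.
E has the largest value, 13, making it the main broker — the node through which the most shortest paths run.

E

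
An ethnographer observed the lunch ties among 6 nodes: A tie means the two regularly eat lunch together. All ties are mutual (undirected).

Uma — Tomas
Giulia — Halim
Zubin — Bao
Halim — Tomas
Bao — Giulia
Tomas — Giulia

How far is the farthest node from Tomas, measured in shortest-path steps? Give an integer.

3

Distances from Tomas: Bao:2, Giulia:1, Halim:1, Uma:1, Zubin:3.
The largest is 3 (to Zubin), so the eccentricity of Tomas is 3.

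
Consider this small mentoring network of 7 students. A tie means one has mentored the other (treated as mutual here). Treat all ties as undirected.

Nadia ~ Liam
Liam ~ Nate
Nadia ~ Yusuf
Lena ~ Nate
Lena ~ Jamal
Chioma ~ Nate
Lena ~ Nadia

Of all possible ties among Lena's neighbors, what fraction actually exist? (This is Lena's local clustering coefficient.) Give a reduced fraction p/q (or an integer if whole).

0

Lena's neighbors: Jamal, Nadia, and Nate (k = 3).
Possible neighbor pairs: C(3,2) = 3. Edges among them: none → e = 0.
Clustering(Lena) = 0/3 = 0.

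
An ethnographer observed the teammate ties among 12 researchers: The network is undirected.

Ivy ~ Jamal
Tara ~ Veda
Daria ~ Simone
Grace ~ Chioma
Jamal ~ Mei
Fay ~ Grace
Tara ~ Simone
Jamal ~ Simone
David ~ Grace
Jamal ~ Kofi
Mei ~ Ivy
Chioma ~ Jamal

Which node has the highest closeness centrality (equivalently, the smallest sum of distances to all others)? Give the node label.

Jamal

Farness (sum of distances to all others) for each node — Chioma:24, Daria:34, David:40, Fay:40, Grace:30, Ivy:29, Jamal:20, Kofi:30, Mei:29, Simone:24, Tara:32, Veda:42.
The smallest farness is 20, for Jamal, so Jamal has the highest closeness.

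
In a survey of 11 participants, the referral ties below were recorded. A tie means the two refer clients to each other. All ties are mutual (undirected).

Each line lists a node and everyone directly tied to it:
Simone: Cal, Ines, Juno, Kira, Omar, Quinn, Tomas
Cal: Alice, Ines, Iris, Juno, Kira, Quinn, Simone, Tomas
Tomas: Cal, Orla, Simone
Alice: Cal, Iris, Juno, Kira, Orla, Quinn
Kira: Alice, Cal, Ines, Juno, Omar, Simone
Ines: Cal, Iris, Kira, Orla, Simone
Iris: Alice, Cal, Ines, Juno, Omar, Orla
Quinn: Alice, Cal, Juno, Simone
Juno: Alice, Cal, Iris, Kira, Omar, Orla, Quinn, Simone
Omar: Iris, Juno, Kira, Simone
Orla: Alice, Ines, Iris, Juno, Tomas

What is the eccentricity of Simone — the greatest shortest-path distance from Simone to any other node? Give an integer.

2

Distances from Simone: Alice:2, Cal:1, Ines:1, Iris:2, Juno:1, Kira:1, Omar:1, Orla:2, Quinn:1, Tomas:1.
The largest is 2 (to Iris, Orla, and Alice), so the eccentricity of Simone is 2.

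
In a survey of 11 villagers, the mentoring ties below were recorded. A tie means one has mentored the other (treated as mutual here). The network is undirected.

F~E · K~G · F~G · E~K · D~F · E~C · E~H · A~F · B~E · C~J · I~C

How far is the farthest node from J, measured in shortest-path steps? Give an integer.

Distances from J: A:4, B:3, C:1, D:4, E:2, F:3, G:4, H:3, I:2, K:3.
The largest is 4 (to A, D, and G), so the eccentricity of J is 4.

4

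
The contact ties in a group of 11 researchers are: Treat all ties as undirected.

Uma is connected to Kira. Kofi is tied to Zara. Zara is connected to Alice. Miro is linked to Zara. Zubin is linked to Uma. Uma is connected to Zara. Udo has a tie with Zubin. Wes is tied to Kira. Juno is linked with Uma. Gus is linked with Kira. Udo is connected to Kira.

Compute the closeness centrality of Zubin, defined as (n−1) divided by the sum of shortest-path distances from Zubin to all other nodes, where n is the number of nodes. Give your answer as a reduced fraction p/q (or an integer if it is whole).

Distances from Zubin: Alice:3, Gus:3, Juno:2, Kira:2, Kofi:3, Miro:3, Udo:1, Uma:1, Wes:3, Zara:2. Sum = 23.
n = 11, so closeness = 10/23.

10/23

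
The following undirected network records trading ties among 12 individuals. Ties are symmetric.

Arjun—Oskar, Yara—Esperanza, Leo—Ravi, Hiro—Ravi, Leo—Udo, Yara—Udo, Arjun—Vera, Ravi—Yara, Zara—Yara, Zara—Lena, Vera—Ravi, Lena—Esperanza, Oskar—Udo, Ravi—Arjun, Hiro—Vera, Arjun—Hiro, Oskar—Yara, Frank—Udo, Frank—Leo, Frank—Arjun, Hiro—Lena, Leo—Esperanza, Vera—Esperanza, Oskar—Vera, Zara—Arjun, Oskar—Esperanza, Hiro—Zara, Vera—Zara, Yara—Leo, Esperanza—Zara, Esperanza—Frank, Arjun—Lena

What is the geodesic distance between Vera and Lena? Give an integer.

One shortest route is Vera – Arjun – Lena, which uses 2 edges, and Vera and Lena are not directly tied, so nothing shorter exists. So d(Vera,Lena) = 2.

2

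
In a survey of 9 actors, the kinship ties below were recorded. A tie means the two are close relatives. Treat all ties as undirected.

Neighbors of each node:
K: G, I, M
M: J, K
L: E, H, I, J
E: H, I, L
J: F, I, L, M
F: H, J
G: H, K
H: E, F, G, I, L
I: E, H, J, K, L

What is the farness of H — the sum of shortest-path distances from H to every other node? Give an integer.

12

Distances from H: E:1, F:1, G:1, I:1, J:2, K:2, L:1, M:3.
Sum = 1 + 1 + 1 + 1 + 2 + 2 + 1 + 3 = 12.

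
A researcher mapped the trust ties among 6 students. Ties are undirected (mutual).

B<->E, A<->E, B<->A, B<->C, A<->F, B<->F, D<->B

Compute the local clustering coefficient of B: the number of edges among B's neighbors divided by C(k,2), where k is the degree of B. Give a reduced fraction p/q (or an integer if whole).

1/5

B's neighbors: A, C, D, E, and F (k = 5).
Possible neighbor pairs: C(5,2) = 10. Edges among them: A–E, A–F → e = 2.
Clustering(B) = 2/10 = 1/5.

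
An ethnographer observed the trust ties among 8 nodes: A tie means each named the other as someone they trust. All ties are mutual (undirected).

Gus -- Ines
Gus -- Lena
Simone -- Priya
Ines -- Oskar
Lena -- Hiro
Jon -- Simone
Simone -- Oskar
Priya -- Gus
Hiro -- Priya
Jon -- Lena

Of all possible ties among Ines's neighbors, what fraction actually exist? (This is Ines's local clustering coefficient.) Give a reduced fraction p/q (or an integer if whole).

Ines's neighbors: Gus and Oskar (k = 2).
Possible neighbor pairs: C(2,2) = 1. Edges among them: none → e = 0.
Clustering(Ines) = 0/1.

0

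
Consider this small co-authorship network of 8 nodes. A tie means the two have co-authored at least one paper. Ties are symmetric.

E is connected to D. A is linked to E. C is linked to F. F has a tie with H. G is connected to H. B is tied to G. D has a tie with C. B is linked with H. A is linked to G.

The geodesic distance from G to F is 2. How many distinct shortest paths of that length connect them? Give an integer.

The shortest distance is 2, and the only length-2 path is G–H–F. So there is exactly 1 shortest path.

1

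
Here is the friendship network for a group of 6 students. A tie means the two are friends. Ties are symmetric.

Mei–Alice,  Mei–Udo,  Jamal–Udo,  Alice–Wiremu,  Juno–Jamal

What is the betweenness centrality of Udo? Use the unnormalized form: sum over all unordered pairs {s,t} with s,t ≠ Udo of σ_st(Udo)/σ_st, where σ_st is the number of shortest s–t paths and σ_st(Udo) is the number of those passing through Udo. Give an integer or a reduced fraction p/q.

6

Pairs whose geodesics pass through Udo — Jamal–Wiremu: 1; Jamal–Mei: 1; Jamal–Alice: 1; Wiremu–Juno: 1; Juno–Mei: 1; Juno–Alice: 1.
All other pairs contribute 0.
Summing the contributions gives betweenness(Udo) = 6.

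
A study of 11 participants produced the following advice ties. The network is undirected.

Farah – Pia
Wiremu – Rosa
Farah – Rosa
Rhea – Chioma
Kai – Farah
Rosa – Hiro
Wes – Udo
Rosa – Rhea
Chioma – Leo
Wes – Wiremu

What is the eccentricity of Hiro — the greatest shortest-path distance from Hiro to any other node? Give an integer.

Distances from Hiro: Chioma:3, Farah:2, Kai:3, Leo:4, Pia:3, Rhea:2, Rosa:1, Udo:4, Wes:3, Wiremu:2.
The largest is 4 (to Leo and Udo), so the eccentricity of Hiro is 4.

4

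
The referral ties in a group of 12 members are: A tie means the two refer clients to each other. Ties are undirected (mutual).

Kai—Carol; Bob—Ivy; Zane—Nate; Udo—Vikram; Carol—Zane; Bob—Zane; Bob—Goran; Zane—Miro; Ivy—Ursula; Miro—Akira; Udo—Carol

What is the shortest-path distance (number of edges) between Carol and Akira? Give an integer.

3

One shortest route is Carol – Zane – Miro – Akira, which uses 3 edges, and at distance 2 from Carol we only reach {Bob, Miro, Nate, Vikram}, which does not include Akira. So d(Carol,Akira) = 3.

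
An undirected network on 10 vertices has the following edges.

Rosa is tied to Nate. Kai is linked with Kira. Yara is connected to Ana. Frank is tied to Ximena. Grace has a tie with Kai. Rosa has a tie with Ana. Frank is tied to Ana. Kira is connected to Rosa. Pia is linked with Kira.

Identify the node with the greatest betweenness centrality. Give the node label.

Rosa

Unnormalized betweenness of each node: Ana:20, Frank:8, Grace:0, Kai:8, Kira:20, Nate:0, Pia:0, Rosa:24, Ximena:0, Yara:0.
Rosa has the largest value, 24, making it the main broker — the node through which the most shortest paths run.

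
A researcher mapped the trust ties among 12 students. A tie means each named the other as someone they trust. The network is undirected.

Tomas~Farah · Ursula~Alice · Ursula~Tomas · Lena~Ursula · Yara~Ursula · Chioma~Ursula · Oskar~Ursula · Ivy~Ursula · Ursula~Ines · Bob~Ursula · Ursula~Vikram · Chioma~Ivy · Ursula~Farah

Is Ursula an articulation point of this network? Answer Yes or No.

Yes

Removing Ursula leaves {Alice} with no path to {Ines}, so the network splits into 9 components. Ursula is a cut vertex.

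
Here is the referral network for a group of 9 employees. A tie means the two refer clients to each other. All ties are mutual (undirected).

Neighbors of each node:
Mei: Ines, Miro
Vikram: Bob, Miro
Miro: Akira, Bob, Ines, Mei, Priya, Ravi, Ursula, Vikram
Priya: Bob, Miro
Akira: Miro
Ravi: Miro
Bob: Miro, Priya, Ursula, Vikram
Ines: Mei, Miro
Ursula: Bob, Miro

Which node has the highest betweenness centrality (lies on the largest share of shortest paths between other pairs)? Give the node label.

Unnormalized betweenness of each node: Akira:0, Bob:3/2, Ines:0, Mei:0, Miro:45/2, Priya:0, Ravi:0, Ursula:0, Vikram:0.
Miro has the largest value, 45/2, making it the main broker — the node through which the most shortest paths run.

Miro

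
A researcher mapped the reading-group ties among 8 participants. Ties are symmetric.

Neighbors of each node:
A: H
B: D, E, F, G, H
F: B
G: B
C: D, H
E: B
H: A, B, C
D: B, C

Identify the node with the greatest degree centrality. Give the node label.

B

Degrees — A:1, B:5, C:2, D:2, E:1, F:1, G:1, H:3.
The maximum is 5, attained only by B.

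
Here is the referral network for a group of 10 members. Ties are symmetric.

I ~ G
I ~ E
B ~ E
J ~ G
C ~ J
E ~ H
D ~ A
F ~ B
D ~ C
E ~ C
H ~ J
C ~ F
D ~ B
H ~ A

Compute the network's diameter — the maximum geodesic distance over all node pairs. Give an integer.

Eccentricity of each node (its greatest distance to any other): A:3, B:3, C:2, D:3, E:2, F:3, G:3, H:3, I:3, J:3.
The maximum eccentricity is 3, realized for instance by the pair G–B via G – I – E – B. So the diameter is 3.

3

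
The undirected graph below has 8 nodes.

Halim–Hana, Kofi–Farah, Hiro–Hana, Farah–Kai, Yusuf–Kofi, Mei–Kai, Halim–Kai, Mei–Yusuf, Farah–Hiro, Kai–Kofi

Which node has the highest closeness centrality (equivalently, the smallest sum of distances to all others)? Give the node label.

Farness (sum of distances to all others) for each node — Farah:11, Halim:13, Hana:16, Hiro:14, Kai:10, Kofi:12, Mei:14, Yusuf:16.
The smallest farness is 10, for Kai, so Kai has the highest closeness.

Kai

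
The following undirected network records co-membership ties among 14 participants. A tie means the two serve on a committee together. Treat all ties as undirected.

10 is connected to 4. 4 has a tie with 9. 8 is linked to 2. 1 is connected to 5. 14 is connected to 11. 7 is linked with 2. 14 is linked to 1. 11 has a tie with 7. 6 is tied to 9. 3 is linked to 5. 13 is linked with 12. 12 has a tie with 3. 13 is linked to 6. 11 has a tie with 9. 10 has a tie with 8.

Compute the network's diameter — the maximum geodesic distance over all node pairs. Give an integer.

7

Eccentricity of each node (its greatest distance to any other): 1:5, 2:6, 3:7, 4:5, 5:6, 6:4, 7:5, 8:7, 9:4, 10:6, 11:4, 12:6, 13:5, 14:4.
The maximum eccentricity is 7, realized for instance by the pair 8–3 via 8 – 2 – 7 – 11 – 14 – 1 – 5 – 3. So the diameter is 7.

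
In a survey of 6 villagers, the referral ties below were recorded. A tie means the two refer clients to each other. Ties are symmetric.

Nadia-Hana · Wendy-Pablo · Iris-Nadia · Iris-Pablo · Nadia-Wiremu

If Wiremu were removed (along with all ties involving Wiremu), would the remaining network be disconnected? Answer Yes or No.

Even without Wiremu, every remaining node can still reach every other (the residual graph is connected), so Wiremu is not a cut vertex.

No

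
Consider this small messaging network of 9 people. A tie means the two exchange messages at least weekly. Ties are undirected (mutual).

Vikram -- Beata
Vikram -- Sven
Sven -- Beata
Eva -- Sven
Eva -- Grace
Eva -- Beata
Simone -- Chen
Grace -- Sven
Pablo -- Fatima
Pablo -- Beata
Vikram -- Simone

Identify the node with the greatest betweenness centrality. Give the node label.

Unnormalized betweenness of each node: Beata:27/2, Chen:0, Eva:3/2, Fatima:0, Grace:0, Pablo:7, Simone:7, Sven:6, Vikram:12.
Beata has the largest value, 27/2, making it the main broker — the node through which the most shortest paths run.

Beata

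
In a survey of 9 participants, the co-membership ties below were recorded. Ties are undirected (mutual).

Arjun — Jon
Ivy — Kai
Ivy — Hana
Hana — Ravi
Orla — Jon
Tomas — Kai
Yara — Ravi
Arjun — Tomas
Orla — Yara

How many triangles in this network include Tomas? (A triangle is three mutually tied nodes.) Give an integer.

Tomas's neighbors are Arjun and Kai, but none of them are tied to each other, so no triangle contains Tomas.

0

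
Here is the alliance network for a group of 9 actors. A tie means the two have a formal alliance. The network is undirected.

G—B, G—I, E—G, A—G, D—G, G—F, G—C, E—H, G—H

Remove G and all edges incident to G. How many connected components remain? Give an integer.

7

Without G, the remaining ties split the others into: {C}; {E, H}; {D}; {F}; {B}; {A}; {I}.
That's 7 separate components.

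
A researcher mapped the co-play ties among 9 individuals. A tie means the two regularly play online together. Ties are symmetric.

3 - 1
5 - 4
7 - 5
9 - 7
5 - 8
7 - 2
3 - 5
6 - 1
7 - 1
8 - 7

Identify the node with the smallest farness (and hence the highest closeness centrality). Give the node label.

Farness (sum of distances to all others) for each node — 1:14, 2:18, 3:16, 4:20, 5:13, 6:21, 7:11, 8:15, 9:18.
The smallest farness is 11, for 7, so 7 has the highest closeness.

7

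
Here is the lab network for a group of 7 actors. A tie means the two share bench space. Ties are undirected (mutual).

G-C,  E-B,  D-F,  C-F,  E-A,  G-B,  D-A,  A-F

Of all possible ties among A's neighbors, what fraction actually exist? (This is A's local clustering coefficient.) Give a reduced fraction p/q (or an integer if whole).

A's neighbors: D, E, and F (k = 3).
Possible neighbor pairs: C(3,2) = 3. Edges among them: D–F → e = 1.
Clustering(A) = 1/3.

1/3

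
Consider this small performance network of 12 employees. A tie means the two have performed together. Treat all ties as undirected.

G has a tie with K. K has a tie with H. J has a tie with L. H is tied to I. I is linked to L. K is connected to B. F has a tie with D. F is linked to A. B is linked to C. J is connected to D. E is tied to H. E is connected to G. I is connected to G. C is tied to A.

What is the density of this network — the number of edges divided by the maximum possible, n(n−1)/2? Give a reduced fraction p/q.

There are 14 edges and 12 nodes, so the maximum possible is C(12,2) = 66.
Density = 14/66 = 7/33.

7/33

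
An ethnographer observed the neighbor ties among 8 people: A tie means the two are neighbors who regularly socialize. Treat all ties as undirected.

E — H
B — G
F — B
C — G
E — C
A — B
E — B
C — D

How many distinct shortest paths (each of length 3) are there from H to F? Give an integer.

The shortest distance is 3, and the only length-3 path is H–E–B–F. So there is exactly 1 shortest path.

1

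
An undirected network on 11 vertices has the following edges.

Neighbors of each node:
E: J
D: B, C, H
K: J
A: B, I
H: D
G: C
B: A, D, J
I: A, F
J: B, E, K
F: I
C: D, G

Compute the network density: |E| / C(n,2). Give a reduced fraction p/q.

There are 10 edges and 11 nodes, so the maximum possible is C(11,2) = 55.
Density = 10/55 = 2/11.

2/11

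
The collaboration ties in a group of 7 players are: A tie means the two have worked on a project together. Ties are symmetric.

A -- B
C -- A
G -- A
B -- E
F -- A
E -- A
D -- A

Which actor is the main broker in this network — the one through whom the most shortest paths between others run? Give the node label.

A

Unnormalized betweenness of each node: A:14, B:0, C:0, D:0, E:0, F:0, G:0.
A has the largest value, 14, making it the main broker — the node through which the most shortest paths run.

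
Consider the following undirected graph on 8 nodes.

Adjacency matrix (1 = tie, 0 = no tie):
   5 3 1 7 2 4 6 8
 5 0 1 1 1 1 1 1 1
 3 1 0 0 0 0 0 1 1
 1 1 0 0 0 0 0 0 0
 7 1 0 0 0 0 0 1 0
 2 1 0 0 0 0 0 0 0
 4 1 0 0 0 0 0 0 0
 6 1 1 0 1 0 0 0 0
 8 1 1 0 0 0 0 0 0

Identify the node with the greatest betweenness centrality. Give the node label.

Unnormalized betweenness of each node: 1:0, 2:0, 3:1/2, 4:0, 5:17, 6:1/2, 7:0, 8:0.
5 has the largest value, 17, making it the main broker — the node through which the most shortest paths run.

5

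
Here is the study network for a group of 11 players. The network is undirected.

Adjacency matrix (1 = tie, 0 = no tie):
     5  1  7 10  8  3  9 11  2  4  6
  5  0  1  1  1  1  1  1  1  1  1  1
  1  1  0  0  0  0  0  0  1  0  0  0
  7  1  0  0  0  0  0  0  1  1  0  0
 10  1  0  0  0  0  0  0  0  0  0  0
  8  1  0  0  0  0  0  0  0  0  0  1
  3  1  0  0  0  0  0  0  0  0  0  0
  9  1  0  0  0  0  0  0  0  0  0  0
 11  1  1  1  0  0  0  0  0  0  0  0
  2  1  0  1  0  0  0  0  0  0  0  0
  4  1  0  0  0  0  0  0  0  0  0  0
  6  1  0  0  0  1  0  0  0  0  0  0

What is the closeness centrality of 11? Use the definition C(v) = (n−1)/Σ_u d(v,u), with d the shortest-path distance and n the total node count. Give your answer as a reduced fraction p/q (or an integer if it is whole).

Distances from 11: 1:1, 2:2, 3:2, 4:2, 5:1, 6:2, 7:1, 8:2, 9:2, 10:2. Sum = 17.
n = 11, so closeness = 10/17.

10/17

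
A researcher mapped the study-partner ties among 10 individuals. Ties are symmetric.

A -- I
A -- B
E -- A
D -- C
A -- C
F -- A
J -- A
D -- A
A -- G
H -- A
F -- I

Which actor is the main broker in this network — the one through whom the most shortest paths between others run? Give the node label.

Unnormalized betweenness of each node: A:34, B:0, C:0, D:0, E:0, F:0, G:0, H:0, I:0, J:0.
A has the largest value, 34, making it the main broker — the node through which the most shortest paths run.

A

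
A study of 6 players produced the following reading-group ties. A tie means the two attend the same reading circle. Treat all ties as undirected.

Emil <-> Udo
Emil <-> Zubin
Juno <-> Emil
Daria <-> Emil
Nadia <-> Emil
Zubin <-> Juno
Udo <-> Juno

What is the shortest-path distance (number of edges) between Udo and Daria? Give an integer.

One shortest route is Udo – Emil – Daria, which uses 2 edges, and Udo and Daria are not directly tied, so nothing shorter exists. So d(Udo,Daria) = 2.

2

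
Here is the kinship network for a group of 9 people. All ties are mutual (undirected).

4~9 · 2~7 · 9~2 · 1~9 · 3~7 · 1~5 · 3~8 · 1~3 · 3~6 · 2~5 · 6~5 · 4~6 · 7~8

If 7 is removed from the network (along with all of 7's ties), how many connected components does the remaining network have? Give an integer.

7's neighbors (2, 3, and 8) remain reachable from one another through other ties, so the rest of the network stays in one piece.

1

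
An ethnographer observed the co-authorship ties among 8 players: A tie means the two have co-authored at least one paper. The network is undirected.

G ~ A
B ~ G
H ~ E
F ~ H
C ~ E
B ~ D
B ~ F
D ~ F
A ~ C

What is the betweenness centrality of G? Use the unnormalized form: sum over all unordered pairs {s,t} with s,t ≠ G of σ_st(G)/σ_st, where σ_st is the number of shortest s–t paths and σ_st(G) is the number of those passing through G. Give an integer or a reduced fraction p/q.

9/2

Pairs whose geodesics pass through G — F–A: 1; D–A: 1; D–C: 1/2; B–A: 1; B–C: 1.
All other pairs contribute 0.
Summing the contributions gives betweenness(G) = 9/2.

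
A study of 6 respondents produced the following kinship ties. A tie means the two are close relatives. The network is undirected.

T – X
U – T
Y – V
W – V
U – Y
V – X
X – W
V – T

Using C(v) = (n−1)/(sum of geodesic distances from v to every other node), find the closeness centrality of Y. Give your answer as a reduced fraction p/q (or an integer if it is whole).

5/8

Distances from Y: T:2, U:1, V:1, W:2, X:2. Sum = 8.
n = 6, so closeness = 5/8.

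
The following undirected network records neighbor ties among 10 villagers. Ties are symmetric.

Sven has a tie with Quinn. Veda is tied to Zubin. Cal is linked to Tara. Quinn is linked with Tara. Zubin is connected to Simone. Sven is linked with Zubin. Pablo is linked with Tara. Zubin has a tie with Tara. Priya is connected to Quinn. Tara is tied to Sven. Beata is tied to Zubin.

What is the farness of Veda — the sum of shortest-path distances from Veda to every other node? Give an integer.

Distances from Veda: Beata:2, Cal:3, Pablo:3, Priya:4, Quinn:3, Simone:2, Sven:2, Tara:2, Zubin:1.
Sum = 2 + 3 + 3 + 4 + 3 + 2 + 2 + 2 + 1 = 22.

22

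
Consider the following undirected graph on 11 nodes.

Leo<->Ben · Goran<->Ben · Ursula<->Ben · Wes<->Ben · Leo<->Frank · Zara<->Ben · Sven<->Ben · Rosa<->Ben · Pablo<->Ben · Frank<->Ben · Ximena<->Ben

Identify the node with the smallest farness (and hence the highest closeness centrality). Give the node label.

Farness (sum of distances to all others) for each node — Ben:10, Frank:18, Goran:19, Leo:18, Pablo:19, Rosa:19, Sven:19, Ursula:19, Wes:19, Ximena:19, Zara:19.
The smallest farness is 10, for Ben, so Ben has the highest closeness.

Ben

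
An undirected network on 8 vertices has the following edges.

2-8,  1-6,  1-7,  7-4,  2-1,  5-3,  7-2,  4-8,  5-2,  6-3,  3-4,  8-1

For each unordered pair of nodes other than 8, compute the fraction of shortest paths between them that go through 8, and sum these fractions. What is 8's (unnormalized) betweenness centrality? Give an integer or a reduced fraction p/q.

1

Pairs whose geodesics pass through 8 — 2–4: 1/2; 4–1: 1/2.
All other pairs contribute 0.
Summing the contributions gives betweenness(8) = 1.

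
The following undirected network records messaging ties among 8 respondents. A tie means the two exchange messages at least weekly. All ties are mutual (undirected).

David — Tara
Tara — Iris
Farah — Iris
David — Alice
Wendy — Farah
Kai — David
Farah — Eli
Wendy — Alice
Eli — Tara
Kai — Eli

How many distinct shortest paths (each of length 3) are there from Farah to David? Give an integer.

The shortest distance is 3. The length-3 paths are: Farah–Wendy–Alice–David; Farah–Eli–Kai–David; Farah–Eli–Tara–David; Farah–Iris–Tara–David.
That gives 4 distinct shortest paths.

4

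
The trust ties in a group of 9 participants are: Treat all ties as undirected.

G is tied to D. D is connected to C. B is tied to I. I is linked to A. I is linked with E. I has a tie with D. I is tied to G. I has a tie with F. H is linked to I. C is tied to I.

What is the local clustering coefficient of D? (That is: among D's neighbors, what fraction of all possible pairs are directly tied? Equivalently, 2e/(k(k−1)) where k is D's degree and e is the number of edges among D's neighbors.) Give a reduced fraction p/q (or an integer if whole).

2/3

D's neighbors: C, G, and I (k = 3).
Possible neighbor pairs: C(3,2) = 3. Edges among them: C–I, G–I → e = 2.
Clustering(D) = 2/3.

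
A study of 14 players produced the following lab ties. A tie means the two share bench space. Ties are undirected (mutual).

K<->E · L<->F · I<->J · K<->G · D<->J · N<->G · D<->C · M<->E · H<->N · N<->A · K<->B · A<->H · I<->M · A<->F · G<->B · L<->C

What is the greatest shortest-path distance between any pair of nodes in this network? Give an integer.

6

Eccentricity of each node (its greatest distance to any other): A:6, B:6, C:6, D:6, E:6, F:6, G:6, H:6, I:6, J:6, K:6, L:6, M:6, N:6.
The maximum eccentricity is 6, realized for instance by the pair J–H via J – D – C – L – F – A – H. So the diameter is 6.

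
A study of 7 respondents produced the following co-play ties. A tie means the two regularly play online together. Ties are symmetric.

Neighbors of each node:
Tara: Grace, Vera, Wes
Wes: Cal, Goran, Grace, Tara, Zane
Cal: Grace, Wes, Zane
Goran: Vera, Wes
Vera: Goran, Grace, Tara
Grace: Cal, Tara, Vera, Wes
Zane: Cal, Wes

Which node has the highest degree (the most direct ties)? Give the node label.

Degrees — Cal:3, Goran:2, Grace:4, Tara:3, Vera:3, Wes:5, Zane:2.
The maximum is 5, attained only by Wes.

Wes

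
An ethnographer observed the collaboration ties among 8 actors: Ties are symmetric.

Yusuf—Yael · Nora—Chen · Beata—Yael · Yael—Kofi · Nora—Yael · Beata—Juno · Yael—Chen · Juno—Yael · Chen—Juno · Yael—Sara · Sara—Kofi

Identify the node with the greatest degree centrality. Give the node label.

Yael

Degrees — Beata:2, Chen:3, Juno:3, Kofi:2, Nora:2, Sara:2, Yael:7, Yusuf:1.
The maximum is 7, attained only by Yael.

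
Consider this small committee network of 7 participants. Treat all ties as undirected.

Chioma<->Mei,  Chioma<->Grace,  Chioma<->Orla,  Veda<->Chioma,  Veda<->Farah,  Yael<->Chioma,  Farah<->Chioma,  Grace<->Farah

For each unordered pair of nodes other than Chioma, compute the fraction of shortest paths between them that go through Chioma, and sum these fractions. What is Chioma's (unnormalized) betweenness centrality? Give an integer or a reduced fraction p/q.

Pairs whose geodesics pass through Chioma — Farah–Mei: 1; Farah–Orla: 1; Farah–Yael: 1; Mei–Grace: 1; Mei–Orla: 1; Mei–Yael: 1; Mei–Veda: 1; Grace–Orla: 1; Grace–Yael: 1; Grace–Veda: 1/2; Orla–Yael: 1; Orla–Veda: 1; Yael–Veda: 1.
All other pairs contribute 0.
Summing the contributions gives betweenness(Chioma) = 25/2.

25/2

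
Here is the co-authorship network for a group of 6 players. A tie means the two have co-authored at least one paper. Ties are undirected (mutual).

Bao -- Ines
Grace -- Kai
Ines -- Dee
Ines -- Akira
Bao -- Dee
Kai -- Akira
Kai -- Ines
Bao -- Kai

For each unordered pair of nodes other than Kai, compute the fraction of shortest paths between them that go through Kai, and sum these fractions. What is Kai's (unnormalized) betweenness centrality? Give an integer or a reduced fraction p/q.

9/2

Pairs whose geodesics pass through Kai — Akira–Grace: 1; Akira–Bao: 1/2; Dee–Grace: 2/2; Grace–Ines: 1; Grace–Bao: 1.
All other pairs contribute 0.
Summing the contributions gives betweenness(Kai) = 9/2.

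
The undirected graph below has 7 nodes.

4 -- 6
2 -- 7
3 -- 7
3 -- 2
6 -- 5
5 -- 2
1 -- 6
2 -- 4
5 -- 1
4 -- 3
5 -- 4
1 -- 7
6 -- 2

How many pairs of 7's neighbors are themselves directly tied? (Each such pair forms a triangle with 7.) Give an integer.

7's neighbors: 1, 2, and 3.
Neighbor pairs that are themselves tied: 7–2–3. Each forms one triangle with 7, for 1 in total.

1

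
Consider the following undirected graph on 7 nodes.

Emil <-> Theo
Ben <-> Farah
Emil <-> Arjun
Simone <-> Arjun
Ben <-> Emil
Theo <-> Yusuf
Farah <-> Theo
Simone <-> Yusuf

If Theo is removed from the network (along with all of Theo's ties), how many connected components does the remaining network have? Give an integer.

Theo's neighbors (Emil, Farah, and Yusuf) remain reachable from one another through other ties, so the rest of the network stays in one piece.

1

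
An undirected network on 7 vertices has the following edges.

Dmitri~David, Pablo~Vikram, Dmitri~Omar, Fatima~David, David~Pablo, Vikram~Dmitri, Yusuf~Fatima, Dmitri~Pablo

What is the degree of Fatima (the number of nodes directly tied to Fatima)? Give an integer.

2

Fatima is directly tied to David and Yusuf. That is 2 neighbors, so the degree of Fatima is 2.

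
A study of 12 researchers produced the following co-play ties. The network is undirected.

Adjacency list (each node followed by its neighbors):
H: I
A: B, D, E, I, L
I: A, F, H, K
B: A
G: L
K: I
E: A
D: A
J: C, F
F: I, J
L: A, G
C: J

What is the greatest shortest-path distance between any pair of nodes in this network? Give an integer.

6

Eccentricity of each node (its greatest distance to any other): A:4, B:5, C:6, D:5, E:5, F:4, G:6, H:4, I:3, J:5, K:4, L:5.
The maximum eccentricity is 6, realized for instance by the pair G–C via G – L – A – I – F – J – C. So the diameter is 6.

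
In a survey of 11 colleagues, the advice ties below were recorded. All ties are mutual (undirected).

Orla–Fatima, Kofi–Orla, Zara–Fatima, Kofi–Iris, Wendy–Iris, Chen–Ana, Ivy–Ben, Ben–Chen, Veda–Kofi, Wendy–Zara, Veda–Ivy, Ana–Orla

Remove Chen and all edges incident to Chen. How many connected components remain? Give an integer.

Chen's neighbors (Ana and Ben) remain reachable from one another through other ties, so the rest of the network stays in one piece.

1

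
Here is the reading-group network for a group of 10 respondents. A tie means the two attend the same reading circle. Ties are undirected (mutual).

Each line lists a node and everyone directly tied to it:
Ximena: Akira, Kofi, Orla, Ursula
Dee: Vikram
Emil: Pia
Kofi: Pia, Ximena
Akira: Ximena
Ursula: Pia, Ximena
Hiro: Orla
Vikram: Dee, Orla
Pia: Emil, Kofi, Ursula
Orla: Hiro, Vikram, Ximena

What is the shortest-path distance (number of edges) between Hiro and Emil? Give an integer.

5

One shortest route is Hiro – Orla – Ximena – Kofi – Pia – Emil, which uses 5 edges, and at distance 4 from Hiro we only reach {Pia}, which does not include Emil. So d(Hiro,Emil) = 5.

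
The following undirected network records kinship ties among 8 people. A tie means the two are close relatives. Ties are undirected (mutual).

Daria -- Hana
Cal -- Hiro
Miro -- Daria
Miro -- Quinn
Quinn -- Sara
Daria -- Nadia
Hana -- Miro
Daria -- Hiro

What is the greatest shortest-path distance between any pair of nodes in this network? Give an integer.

Eccentricity of each node (its greatest distance to any other): Cal:5, Daria:3, Hana:3, Hiro:4, Miro:3, Nadia:4, Quinn:4, Sara:5.
The maximum eccentricity is 5, realized for instance by the pair Sara–Cal via Sara – Quinn – Miro – Daria – Hiro – Cal. So the diameter is 5.

5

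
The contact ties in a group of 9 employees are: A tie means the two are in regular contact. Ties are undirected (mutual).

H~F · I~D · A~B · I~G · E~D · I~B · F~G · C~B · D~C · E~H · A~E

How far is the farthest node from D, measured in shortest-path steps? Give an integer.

Distances from D: A:2, B:2, C:1, E:1, F:3, G:2, H:2, I:1.
The largest is 3 (to F), so the eccentricity of D is 3.

3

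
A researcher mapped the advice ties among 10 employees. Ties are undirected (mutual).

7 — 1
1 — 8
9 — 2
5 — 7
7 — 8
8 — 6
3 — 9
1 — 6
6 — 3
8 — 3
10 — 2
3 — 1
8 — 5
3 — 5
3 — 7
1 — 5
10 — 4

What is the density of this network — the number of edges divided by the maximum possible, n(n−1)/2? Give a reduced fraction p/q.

There are 17 edges and 10 nodes, so the maximum possible is C(10,2) = 45.
Density = 17/45.

17/45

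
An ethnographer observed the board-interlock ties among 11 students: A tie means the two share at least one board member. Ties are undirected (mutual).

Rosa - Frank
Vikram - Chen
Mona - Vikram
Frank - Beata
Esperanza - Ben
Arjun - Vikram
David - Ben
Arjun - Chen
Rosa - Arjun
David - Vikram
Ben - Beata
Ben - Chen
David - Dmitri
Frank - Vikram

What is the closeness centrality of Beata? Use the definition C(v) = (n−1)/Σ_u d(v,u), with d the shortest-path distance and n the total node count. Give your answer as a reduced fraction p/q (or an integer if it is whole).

10/21

Distances from Beata: Arjun:3, Ben:1, Chen:2, David:2, Dmitri:3, Esperanza:2, Frank:1, Mona:3, Rosa:2, Vikram:2. Sum = 21.
n = 11, so closeness = 10/21.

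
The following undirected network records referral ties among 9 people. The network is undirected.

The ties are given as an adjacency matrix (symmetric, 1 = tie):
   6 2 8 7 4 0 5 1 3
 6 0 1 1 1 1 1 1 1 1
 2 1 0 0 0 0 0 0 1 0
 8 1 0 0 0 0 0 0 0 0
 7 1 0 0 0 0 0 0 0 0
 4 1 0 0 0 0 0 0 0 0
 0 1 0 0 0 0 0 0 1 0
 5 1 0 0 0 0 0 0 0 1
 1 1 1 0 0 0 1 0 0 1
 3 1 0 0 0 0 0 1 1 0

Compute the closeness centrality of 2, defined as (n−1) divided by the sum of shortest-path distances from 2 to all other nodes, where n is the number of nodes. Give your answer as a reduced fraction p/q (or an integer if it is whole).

4/7

Distances from 2: 0:2, 1:1, 3:2, 4:2, 5:2, 6:1, 7:2, 8:2. Sum = 14.
n = 9, so closeness = 8/14 = 4/7.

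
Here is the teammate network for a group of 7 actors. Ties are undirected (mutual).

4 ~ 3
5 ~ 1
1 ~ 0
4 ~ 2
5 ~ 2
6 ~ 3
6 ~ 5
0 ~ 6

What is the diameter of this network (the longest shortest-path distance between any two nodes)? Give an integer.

Eccentricity of each node (its greatest distance to any other): 0:3, 1:3, 2:3, 3:3, 4:3, 5:2, 6:2.
The maximum eccentricity is 3, realized for instance by the pair 3–1 via 3 – 6 – 0 – 1. So the diameter is 3.

3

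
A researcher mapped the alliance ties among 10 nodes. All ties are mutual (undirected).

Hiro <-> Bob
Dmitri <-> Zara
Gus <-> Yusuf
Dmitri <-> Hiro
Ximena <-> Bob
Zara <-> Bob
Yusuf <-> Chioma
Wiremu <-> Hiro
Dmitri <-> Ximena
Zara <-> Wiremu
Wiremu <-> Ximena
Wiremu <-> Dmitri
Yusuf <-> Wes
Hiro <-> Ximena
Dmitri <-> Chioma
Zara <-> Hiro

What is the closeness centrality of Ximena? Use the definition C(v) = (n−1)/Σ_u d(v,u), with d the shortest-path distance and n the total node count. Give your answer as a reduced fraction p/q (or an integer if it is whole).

9/19

Distances from Ximena: Bob:1, Chioma:2, Dmitri:1, Gus:4, Hiro:1, Wes:4, Wiremu:1, Yusuf:3, Zara:2. Sum = 19.
n = 10, so closeness = 9/19.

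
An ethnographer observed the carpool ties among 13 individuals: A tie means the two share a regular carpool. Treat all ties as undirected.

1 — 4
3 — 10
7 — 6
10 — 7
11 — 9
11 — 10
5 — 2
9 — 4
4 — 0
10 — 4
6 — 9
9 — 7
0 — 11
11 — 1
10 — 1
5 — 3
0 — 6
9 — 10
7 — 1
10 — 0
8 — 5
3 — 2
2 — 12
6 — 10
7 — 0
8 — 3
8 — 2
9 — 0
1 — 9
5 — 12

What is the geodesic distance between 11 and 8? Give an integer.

One shortest route is 11 – 10 – 3 – 8, which uses 3 edges, and at distance 2 from 11 we only reach {3, 4, 6, 7}, which does not include 8. So d(11,8) = 3.

3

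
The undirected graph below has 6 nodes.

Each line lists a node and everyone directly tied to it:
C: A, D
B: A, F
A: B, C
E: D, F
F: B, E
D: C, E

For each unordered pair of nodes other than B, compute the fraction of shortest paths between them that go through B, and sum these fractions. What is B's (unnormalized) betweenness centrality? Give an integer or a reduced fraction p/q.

Pairs whose geodesics pass through B — F–C: 1/2; F–A: 1; E–A: 1/2.
All other pairs contribute 0.
Summing the contributions gives betweenness(B) = 2.

2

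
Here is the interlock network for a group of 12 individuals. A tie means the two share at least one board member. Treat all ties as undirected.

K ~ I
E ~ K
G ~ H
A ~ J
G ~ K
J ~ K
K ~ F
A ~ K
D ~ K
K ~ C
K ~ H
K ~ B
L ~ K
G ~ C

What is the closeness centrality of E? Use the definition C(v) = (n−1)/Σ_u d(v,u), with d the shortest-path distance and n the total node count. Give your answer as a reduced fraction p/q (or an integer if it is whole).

Distances from E: A:2, B:2, C:2, D:2, F:2, G:2, H:2, I:2, J:2, K:1, L:2. Sum = 21.
n = 12, so closeness = 11/21.

11/21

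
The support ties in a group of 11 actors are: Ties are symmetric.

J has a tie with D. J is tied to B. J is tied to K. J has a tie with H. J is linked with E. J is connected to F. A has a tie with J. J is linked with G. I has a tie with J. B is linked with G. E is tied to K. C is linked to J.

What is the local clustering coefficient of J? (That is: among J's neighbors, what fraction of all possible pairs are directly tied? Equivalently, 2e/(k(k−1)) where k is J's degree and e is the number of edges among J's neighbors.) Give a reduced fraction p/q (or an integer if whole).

J's neighbors: A, B, C, D, E, F, G, H, I, and K (k = 10).
Possible neighbor pairs: C(10,2) = 45. Edges among them: B–G, E–K → e = 2.
Clustering(J) = 2/45.

2/45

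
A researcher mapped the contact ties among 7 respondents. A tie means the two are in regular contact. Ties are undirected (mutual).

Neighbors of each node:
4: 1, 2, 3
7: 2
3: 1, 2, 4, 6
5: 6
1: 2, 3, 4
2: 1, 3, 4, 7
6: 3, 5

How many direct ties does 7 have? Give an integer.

1

7 is directly tied to 2. That is 1 neighbor, so the degree of 7 is 1.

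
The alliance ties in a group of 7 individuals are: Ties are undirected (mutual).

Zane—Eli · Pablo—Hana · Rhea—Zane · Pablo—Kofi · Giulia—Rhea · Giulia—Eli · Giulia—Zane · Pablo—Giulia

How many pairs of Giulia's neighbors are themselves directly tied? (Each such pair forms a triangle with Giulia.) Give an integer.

Giulia's neighbors: Eli, Pablo, Rhea, and Zane.
Neighbor pairs that are themselves tied: Giulia–Eli–Zane; Giulia–Rhea–Zane. Each forms one triangle with Giulia, for 2 in total.

2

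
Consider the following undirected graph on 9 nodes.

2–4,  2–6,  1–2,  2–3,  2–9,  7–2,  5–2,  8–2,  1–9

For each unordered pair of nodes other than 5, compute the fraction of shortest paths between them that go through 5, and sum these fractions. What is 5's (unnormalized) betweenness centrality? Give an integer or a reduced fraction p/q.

0

No shortest path between any pair of other nodes passes through 5.
Summing the contributions gives betweenness(5) = 0.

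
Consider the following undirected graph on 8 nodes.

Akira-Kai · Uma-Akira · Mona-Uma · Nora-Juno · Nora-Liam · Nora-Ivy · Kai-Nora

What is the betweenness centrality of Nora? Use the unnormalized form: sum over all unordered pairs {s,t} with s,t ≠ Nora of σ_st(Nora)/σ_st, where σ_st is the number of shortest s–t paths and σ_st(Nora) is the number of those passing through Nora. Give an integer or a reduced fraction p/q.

15

Pairs whose geodesics pass through Nora — Akira–Juno: 1; Akira–Ivy: 1; Akira–Liam: 1; Mona–Juno: 1; Mona–Ivy: 1; Mona–Liam: 1; Juno–Ivy: 1; Juno–Uma: 1; Juno–Kai: 1; Juno–Liam: 1; Ivy–Uma: 1; Ivy–Kai: 1; Ivy–Liam: 1; Uma–Liam: 1 … (+1 more pairs).
All other pairs contribute 0.
Summing the contributions gives betweenness(Nora) = 15.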